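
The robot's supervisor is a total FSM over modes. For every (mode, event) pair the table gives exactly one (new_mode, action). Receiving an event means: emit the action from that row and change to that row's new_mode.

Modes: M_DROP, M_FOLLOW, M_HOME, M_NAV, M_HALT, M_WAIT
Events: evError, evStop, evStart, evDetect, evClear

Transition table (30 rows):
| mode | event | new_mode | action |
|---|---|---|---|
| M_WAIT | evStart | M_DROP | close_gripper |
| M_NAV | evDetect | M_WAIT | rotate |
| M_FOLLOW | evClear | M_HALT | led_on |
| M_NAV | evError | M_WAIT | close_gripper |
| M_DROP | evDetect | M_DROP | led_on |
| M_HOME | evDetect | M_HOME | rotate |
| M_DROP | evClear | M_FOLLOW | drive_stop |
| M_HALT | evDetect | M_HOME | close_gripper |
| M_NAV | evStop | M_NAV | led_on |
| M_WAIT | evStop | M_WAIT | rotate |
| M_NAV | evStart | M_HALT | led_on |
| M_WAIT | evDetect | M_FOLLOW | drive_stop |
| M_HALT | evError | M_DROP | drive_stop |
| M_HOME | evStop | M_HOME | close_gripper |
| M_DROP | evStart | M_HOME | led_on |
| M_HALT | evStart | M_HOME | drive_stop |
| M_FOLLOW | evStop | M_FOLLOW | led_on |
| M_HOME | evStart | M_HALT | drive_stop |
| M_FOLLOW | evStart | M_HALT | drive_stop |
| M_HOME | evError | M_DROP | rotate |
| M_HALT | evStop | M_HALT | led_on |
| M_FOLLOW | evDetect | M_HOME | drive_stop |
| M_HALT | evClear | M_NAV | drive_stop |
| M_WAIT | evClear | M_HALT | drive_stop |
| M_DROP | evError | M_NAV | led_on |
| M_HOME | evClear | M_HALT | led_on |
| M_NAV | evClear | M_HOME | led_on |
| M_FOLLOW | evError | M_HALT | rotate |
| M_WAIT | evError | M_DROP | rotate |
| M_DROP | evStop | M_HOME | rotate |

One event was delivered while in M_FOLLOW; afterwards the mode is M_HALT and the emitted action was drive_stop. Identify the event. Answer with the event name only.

try evError: (M_FOLLOW, evError) → (M_HALT, rotate)
try evStop: (M_FOLLOW, evStop) → (M_FOLLOW, led_on)
try evStart: (M_FOLLOW, evStart) → (M_HALT, drive_stop)  ← matches
try evDetect: (M_FOLLOW, evDetect) → (M_HOME, drive_stop)
try evClear: (M_FOLLOW, evClear) → (M_HALT, led_on)

evStart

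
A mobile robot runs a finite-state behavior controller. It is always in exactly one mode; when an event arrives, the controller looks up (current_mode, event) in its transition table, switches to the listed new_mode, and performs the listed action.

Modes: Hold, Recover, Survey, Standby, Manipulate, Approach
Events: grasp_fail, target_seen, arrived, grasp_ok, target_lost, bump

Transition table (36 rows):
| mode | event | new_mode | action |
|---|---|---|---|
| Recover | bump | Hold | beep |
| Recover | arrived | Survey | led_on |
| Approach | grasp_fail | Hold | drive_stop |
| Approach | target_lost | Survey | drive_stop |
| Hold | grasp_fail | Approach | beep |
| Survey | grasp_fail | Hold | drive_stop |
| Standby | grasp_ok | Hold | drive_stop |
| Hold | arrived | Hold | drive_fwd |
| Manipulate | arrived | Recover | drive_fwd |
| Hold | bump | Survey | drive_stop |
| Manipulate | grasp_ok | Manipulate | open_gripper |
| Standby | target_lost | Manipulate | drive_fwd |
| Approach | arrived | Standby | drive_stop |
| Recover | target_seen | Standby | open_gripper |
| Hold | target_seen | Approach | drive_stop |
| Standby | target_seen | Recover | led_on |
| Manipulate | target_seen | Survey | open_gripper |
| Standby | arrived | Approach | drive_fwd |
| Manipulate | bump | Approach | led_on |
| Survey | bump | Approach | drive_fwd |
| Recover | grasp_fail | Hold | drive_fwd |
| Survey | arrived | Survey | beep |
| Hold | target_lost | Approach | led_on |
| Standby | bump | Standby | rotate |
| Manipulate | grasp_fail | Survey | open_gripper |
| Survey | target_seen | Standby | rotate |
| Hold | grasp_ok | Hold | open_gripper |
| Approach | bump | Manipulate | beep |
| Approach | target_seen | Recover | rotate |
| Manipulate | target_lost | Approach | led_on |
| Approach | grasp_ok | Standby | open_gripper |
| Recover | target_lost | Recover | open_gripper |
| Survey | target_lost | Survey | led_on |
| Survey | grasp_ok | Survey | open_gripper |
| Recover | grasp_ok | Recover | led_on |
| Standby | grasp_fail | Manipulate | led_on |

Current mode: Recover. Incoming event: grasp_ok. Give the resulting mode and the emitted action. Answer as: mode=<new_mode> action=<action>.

mode=Recover action=led_on

current mode = Recover; filter table to that mode:
  (Recover, bump) → (Hold, beep)
  (Recover, arrived) → (Survey, led_on)
  (Recover, target_seen) → (Standby, open_gripper)
  (Recover, grasp_fail) → (Hold, drive_fwd)
  (Recover, target_lost) → (Recover, open_gripper)
  (Recover, grasp_ok) → (Recover, led_on)  ← event matches
event = grasp_ok selects (Recover, led_on)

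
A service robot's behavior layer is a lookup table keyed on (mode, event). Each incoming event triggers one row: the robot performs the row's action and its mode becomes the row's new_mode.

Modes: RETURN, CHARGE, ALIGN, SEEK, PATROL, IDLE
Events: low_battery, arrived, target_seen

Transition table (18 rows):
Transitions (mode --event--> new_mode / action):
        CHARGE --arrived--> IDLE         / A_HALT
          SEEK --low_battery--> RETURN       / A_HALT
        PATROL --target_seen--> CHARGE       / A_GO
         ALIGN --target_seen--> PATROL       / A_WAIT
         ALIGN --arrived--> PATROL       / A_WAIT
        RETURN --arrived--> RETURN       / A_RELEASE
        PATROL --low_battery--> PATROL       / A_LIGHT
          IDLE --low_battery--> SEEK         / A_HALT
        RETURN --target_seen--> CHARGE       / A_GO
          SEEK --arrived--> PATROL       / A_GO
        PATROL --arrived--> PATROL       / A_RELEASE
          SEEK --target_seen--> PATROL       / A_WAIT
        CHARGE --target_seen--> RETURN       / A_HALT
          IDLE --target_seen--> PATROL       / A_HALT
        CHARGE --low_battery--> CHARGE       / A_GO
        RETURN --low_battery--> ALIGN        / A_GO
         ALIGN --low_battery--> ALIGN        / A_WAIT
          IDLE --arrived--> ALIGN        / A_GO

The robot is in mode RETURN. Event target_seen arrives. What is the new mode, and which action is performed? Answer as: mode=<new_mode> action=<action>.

current mode = RETURN; filter table to that mode:
  (RETURN, arrived) → (RETURN, A_RELEASE)
  (RETURN, target_seen) → (CHARGE, A_GO)  ← event matches
  (RETURN, low_battery) → (ALIGN, A_GO)
event = target_seen selects (CHARGE, A_GO)

mode=CHARGE action=A_GO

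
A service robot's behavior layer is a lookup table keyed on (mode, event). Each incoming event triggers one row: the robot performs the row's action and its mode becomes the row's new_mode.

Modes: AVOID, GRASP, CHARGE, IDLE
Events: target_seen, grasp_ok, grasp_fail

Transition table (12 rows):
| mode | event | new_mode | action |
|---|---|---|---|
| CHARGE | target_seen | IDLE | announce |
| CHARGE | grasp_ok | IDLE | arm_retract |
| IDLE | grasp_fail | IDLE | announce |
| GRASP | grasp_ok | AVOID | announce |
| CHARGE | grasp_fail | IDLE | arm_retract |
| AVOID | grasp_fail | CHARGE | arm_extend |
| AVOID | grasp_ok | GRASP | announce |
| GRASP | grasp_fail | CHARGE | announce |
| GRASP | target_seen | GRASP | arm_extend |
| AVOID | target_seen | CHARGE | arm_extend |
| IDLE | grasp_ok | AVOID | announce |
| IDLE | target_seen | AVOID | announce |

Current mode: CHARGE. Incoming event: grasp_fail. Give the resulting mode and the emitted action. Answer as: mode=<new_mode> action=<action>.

current mode = CHARGE; filter table to that mode:
  (CHARGE, target_seen) → (IDLE, announce)
  (CHARGE, grasp_ok) → (IDLE, arm_retract)
  (CHARGE, grasp_fail) → (IDLE, arm_retract)  ← event matches
event = grasp_fail selects (IDLE, arm_retract)

mode=IDLE action=arm_retract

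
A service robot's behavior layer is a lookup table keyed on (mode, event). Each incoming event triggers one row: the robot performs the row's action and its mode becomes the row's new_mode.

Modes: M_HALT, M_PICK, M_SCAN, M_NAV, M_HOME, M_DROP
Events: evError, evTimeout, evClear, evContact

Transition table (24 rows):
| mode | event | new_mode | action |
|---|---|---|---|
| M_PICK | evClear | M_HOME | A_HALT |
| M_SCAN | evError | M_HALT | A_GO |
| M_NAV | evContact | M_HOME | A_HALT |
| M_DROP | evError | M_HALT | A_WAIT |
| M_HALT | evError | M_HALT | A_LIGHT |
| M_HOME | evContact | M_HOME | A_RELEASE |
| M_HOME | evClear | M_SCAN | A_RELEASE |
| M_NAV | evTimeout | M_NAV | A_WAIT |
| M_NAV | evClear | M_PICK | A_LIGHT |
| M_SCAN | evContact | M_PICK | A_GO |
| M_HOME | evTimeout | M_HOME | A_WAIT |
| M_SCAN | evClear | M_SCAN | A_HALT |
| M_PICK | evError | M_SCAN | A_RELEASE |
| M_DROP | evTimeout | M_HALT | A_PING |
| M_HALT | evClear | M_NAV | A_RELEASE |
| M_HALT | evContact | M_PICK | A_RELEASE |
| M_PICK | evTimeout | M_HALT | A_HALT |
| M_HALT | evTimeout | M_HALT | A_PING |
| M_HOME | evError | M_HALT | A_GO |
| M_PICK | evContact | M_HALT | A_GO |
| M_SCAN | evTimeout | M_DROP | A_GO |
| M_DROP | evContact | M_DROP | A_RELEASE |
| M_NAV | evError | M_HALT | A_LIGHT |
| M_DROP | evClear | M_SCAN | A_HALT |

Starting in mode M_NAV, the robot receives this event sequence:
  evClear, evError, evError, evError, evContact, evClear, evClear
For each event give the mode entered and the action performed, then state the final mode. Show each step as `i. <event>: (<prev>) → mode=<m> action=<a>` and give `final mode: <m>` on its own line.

1. evClear: (M_NAV) → mode=M_PICK action=A_LIGHT
2. evError: (M_PICK) → mode=M_SCAN action=A_RELEASE
3. evError: (M_SCAN) → mode=M_HALT action=A_GO
4. evError: (M_HALT) → mode=M_HALT action=A_LIGHT
5. evContact: (M_HALT) → mode=M_PICK action=A_RELEASE
6. evClear: (M_PICK) → mode=M_HOME action=A_HALT
7. evClear: (M_HOME) → mode=M_SCAN action=A_RELEASE

final mode: M_SCAN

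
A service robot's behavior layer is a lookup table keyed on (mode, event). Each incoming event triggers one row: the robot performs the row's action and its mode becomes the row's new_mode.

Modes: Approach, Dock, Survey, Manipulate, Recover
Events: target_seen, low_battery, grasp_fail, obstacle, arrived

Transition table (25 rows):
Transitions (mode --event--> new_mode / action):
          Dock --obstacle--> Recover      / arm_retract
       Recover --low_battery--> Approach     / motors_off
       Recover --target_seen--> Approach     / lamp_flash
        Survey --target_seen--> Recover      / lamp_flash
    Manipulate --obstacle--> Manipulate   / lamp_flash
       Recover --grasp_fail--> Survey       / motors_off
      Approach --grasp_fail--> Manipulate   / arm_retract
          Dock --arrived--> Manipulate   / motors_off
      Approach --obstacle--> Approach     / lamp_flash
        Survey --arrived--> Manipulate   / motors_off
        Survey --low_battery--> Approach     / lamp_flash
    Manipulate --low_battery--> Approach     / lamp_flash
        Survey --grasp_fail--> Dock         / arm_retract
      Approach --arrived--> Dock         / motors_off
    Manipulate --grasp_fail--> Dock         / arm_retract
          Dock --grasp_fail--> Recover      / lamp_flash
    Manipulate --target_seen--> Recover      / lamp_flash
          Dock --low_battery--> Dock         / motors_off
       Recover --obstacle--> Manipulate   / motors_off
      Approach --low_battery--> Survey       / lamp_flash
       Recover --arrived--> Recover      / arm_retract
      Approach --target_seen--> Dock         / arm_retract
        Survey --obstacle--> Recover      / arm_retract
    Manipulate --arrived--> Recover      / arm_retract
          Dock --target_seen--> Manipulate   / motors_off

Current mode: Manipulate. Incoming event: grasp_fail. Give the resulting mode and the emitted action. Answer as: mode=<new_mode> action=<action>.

mode=Dock action=arm_retract

current mode = Manipulate; filter table to that mode:
  (Manipulate, obstacle) → (Manipulate, lamp_flash)
  (Manipulate, low_battery) → (Approach, lamp_flash)
  (Manipulate, grasp_fail) → (Dock, arm_retract)  ← event matches
  (Manipulate, target_seen) → (Recover, lamp_flash)
  (Manipulate, arrived) → (Recover, arm_retract)
event = grasp_fail selects (Dock, arm_retract)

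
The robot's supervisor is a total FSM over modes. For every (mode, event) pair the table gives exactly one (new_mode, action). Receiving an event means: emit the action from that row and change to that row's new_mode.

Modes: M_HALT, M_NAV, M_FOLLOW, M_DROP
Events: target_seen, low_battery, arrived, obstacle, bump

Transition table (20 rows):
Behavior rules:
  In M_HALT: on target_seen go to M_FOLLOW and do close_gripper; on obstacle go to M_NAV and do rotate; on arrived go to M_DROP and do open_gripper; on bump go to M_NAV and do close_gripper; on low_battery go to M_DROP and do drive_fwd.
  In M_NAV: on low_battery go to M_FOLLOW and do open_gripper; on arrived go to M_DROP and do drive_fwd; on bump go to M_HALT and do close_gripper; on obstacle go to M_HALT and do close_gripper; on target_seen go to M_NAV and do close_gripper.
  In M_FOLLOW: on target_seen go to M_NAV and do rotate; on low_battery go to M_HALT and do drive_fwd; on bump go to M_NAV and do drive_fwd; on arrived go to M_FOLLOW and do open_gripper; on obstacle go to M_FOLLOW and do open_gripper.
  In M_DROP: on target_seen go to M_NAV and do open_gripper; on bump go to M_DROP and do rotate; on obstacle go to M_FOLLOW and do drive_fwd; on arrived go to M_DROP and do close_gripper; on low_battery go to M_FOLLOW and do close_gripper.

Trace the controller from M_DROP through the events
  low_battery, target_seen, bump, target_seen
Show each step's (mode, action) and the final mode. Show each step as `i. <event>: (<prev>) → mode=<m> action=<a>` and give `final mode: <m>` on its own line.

final mode: M_FOLLOW

1. low_battery: (M_DROP) → mode=M_FOLLOW action=close_gripper
2. target_seen: (M_FOLLOW) → mode=M_NAV action=rotate
3. bump: (M_NAV) → mode=M_HALT action=close_gripper
4. target_seen: (M_HALT) → mode=M_FOLLOW action=close_gripper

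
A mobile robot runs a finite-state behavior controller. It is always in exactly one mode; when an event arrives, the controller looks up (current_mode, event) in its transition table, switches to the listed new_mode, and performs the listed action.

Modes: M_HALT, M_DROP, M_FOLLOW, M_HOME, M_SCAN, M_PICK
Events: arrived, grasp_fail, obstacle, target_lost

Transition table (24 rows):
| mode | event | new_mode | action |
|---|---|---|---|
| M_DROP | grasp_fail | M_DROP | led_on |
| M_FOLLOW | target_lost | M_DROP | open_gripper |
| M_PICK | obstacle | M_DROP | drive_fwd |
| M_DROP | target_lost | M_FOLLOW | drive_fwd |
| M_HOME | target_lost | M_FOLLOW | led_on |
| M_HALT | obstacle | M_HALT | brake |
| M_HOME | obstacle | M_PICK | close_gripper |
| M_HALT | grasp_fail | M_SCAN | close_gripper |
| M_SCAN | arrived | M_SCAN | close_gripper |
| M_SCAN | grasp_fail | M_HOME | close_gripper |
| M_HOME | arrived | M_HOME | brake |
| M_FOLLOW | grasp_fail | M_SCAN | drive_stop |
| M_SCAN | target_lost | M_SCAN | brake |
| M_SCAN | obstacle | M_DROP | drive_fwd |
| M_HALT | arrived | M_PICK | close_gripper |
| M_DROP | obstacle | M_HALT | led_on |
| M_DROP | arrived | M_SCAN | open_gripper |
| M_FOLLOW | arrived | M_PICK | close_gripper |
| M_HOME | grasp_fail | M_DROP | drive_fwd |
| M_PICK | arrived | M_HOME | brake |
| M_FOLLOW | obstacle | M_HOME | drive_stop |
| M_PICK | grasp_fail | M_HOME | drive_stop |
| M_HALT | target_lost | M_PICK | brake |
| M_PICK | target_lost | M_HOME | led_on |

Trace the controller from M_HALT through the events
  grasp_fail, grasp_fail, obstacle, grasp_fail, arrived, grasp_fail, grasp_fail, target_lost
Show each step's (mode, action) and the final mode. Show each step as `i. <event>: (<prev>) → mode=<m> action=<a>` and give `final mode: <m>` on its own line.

1. grasp_fail: (M_HALT) → mode=M_SCAN action=close_gripper
2. grasp_fail: (M_SCAN) → mode=M_HOME action=close_gripper
3. obstacle: (M_HOME) → mode=M_PICK action=close_gripper
4. grasp_fail: (M_PICK) → mode=M_HOME action=drive_stop
5. arrived: (M_HOME) → mode=M_HOME action=brake
6. grasp_fail: (M_HOME) → mode=M_DROP action=drive_fwd
7. grasp_fail: (M_DROP) → mode=M_DROP action=led_on
8. target_lost: (M_DROP) → mode=M_FOLLOW action=drive_fwd

final mode: M_FOLLOW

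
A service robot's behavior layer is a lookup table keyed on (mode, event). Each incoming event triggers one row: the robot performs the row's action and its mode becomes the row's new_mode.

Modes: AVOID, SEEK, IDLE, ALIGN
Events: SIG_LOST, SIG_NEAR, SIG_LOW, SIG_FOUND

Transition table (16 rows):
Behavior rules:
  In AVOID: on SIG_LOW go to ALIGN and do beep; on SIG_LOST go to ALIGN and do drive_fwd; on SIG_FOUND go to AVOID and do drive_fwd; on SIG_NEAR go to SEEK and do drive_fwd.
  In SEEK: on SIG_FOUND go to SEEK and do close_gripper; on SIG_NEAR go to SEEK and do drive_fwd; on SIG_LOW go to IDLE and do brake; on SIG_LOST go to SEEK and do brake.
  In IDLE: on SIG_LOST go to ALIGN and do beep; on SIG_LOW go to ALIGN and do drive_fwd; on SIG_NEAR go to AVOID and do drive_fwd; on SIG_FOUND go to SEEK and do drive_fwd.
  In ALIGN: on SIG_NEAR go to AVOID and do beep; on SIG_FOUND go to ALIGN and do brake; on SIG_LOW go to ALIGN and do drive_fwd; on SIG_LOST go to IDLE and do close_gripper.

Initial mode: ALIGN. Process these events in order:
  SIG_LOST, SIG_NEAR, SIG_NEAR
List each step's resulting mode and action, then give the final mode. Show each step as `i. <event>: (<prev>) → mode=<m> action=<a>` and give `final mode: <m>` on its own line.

final mode: SEEK

1. SIG_LOST: (ALIGN) → mode=IDLE action=close_gripper
2. SIG_NEAR: (IDLE) → mode=AVOID action=drive_fwd
3. SIG_NEAR: (AVOID) → mode=SEEK action=drive_fwd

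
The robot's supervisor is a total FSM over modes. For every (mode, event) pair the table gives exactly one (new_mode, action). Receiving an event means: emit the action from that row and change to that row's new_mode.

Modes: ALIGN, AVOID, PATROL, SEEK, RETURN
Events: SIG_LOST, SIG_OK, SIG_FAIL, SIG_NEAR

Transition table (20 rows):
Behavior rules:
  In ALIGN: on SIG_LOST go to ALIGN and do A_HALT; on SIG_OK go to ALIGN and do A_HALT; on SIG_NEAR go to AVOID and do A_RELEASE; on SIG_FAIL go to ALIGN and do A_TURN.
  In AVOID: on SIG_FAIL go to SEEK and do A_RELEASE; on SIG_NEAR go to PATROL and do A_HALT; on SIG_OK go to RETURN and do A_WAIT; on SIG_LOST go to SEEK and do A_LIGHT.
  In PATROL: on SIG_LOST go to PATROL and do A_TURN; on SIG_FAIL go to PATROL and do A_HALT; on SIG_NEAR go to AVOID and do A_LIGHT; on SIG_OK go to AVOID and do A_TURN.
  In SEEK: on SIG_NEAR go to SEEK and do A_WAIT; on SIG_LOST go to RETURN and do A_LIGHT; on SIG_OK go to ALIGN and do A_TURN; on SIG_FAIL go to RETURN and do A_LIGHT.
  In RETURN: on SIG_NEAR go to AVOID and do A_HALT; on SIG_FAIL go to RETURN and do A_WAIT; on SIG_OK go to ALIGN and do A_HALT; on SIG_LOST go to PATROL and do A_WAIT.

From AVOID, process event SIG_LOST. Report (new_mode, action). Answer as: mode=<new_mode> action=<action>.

mode=SEEK action=A_LIGHT

current mode = AVOID; filter table to that mode:
  (AVOID, SIG_FAIL) → (SEEK, A_RELEASE)
  (AVOID, SIG_NEAR) → (PATROL, A_HALT)
  (AVOID, SIG_OK) → (RETURN, A_WAIT)
  (AVOID, SIG_LOST) → (SEEK, A_LIGHT)  ← event matches
event = SIG_LOST selects (SEEK, A_LIGHT)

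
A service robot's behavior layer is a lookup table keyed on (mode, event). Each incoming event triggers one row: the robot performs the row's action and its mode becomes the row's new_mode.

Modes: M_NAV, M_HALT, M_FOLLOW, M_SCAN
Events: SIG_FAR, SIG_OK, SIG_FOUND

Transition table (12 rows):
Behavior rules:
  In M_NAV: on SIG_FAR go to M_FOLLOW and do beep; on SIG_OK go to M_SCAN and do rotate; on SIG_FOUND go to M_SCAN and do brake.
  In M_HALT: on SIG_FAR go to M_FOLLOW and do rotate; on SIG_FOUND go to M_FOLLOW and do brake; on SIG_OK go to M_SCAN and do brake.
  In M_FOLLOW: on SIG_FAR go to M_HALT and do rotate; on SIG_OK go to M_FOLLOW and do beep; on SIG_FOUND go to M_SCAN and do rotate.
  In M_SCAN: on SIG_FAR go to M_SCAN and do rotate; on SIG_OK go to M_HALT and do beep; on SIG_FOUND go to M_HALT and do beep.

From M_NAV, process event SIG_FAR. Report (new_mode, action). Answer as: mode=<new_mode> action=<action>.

mode=M_FOLLOW action=beep

current mode = M_NAV; filter table to that mode:
  (M_NAV, SIG_FAR) → (M_FOLLOW, beep)  ← event matches
  (M_NAV, SIG_OK) → (M_SCAN, rotate)
  (M_NAV, SIG_FOUND) → (M_SCAN, brake)
event = SIG_FAR selects (M_FOLLOW, beep)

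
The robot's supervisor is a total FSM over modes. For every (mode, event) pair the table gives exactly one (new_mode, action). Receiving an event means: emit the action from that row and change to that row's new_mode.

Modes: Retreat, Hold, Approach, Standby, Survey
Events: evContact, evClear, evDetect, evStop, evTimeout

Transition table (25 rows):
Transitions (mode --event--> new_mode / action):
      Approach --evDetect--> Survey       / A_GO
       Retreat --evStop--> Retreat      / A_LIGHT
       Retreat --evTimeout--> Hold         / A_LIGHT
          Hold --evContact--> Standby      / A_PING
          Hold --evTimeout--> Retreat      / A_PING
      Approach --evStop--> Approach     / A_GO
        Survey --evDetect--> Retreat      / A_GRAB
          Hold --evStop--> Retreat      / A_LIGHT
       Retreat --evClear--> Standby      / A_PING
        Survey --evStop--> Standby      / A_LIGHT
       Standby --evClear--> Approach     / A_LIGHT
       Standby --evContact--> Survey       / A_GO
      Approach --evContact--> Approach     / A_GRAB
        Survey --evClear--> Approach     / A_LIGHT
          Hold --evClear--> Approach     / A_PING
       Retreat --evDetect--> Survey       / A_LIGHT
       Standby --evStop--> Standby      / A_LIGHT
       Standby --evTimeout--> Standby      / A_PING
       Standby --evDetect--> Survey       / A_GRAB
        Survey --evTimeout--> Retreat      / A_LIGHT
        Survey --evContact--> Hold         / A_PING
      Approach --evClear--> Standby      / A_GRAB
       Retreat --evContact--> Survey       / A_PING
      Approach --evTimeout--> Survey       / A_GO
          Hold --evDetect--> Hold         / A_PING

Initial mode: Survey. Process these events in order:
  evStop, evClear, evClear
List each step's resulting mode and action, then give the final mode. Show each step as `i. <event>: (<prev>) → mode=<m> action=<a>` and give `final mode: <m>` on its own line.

final mode: Standby

1. evStop: (Survey) → mode=Standby action=A_LIGHT
2. evClear: (Standby) → mode=Approach action=A_LIGHT
3. evClear: (Approach) → mode=Standby action=A_GRAB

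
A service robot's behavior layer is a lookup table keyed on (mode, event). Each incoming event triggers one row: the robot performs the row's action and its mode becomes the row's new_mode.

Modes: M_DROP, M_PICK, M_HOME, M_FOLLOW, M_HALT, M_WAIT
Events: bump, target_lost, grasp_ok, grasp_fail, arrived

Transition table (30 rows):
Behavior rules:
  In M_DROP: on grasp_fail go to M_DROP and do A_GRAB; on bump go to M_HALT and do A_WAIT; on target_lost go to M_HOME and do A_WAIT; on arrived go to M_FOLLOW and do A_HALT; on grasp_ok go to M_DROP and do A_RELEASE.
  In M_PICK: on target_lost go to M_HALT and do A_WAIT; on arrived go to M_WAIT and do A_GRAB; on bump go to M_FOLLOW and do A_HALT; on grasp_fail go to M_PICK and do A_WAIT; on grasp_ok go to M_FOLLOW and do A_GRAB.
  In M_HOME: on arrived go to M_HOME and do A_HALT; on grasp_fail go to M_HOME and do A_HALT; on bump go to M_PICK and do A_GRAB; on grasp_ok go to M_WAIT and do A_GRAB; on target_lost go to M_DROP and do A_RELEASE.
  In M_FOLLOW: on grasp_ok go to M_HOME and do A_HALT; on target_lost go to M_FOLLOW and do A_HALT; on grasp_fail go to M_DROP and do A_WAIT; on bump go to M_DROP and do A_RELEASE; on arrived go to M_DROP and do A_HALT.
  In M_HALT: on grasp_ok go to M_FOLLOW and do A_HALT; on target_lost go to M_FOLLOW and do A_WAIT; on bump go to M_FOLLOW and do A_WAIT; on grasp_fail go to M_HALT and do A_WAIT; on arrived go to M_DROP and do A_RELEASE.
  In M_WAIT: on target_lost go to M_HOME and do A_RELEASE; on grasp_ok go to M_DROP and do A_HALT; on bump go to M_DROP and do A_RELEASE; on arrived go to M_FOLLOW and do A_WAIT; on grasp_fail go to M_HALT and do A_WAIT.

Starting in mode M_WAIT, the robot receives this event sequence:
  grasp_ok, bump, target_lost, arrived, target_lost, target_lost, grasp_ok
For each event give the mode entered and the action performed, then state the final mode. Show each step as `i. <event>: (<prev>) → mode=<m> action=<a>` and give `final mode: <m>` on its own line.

1. grasp_ok: (M_WAIT) → mode=M_DROP action=A_HALT
2. bump: (M_DROP) → mode=M_HALT action=A_WAIT
3. target_lost: (M_HALT) → mode=M_FOLLOW action=A_WAIT
4. arrived: (M_FOLLOW) → mode=M_DROP action=A_HALT
5. target_lost: (M_DROP) → mode=M_HOME action=A_WAIT
6. target_lost: (M_HOME) → mode=M_DROP action=A_RELEASE
7. grasp_ok: (M_DROP) → mode=M_DROP action=A_RELEASE

final mode: M_DROP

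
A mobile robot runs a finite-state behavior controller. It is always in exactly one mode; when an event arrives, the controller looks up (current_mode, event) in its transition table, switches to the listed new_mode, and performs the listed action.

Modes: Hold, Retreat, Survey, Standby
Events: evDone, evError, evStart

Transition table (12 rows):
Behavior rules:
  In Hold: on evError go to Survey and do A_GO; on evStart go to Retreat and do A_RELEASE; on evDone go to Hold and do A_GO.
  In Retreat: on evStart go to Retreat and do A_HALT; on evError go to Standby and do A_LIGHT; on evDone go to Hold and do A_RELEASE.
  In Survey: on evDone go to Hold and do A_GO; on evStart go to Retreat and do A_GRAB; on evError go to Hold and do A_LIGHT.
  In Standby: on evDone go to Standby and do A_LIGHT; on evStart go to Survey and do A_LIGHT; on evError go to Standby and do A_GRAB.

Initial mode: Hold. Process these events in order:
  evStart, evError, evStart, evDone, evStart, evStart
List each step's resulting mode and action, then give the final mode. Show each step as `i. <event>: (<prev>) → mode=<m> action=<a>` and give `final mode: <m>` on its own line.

1. evStart: (Hold) → mode=Retreat action=A_RELEASE
2. evError: (Retreat) → mode=Standby action=A_LIGHT
3. evStart: (Standby) → mode=Survey action=A_LIGHT
4. evDone: (Survey) → mode=Hold action=A_GO
5. evStart: (Hold) → mode=Retreat action=A_RELEASE
6. evStart: (Retreat) → mode=Retreat action=A_HALT

final mode: Retreat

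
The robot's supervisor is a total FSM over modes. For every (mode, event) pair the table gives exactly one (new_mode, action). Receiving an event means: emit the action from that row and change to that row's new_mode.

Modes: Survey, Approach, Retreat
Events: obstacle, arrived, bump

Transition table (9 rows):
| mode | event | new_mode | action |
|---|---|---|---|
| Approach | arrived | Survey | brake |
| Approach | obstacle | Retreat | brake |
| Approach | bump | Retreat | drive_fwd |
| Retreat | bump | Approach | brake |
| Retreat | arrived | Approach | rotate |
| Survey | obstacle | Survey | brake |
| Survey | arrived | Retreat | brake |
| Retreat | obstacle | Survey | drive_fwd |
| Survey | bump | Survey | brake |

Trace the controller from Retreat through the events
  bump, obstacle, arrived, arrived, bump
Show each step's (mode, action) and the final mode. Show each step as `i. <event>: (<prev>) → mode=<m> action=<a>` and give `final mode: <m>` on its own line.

1. bump: (Retreat) → mode=Approach action=brake
2. obstacle: (Approach) → mode=Retreat action=brake
3. arrived: (Retreat) → mode=Approach action=rotate
4. arrived: (Approach) → mode=Survey action=brake
5. bump: (Survey) → mode=Survey action=brake

final mode: Survey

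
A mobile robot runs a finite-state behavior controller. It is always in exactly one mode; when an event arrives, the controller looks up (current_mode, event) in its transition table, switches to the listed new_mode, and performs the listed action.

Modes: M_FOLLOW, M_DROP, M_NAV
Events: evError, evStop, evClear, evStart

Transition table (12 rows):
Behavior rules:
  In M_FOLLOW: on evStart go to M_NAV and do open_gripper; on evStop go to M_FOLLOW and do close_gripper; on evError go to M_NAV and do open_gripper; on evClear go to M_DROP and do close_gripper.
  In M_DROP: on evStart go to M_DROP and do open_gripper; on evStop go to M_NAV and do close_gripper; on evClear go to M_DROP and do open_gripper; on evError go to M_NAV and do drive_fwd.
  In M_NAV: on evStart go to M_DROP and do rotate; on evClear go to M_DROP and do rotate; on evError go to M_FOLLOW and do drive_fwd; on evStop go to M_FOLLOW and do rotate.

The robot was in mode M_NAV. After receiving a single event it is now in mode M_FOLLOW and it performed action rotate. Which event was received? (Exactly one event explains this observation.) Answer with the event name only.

evStop

try evError: (M_NAV, evError) → (M_FOLLOW, drive_fwd)
try evStop: (M_NAV, evStop) → (M_FOLLOW, rotate)  ← matches
try evClear: (M_NAV, evClear) → (M_DROP, rotate)
try evStart: (M_NAV, evStart) → (M_DROP, rotate)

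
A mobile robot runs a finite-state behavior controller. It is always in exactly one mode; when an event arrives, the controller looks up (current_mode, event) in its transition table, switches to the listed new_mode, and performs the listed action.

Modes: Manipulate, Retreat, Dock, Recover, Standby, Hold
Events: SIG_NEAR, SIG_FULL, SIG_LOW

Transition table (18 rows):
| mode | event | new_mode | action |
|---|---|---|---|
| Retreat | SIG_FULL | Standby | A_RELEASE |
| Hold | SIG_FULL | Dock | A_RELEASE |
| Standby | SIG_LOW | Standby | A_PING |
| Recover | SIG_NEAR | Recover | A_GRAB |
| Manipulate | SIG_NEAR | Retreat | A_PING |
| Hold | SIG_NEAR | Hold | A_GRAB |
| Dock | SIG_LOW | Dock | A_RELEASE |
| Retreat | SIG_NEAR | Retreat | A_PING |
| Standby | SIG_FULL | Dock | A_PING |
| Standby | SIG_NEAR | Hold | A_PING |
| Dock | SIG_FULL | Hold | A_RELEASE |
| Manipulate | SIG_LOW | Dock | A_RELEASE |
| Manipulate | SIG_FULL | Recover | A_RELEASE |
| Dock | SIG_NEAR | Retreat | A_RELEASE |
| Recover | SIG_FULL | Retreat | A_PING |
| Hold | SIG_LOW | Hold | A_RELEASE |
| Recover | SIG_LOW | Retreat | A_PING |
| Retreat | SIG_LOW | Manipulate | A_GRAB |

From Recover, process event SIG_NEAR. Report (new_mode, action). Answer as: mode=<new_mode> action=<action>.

mode=Recover action=A_GRAB

current mode = Recover; filter table to that mode:
  (Recover, SIG_NEAR) → (Recover, A_GRAB)  ← event matches
  (Recover, SIG_FULL) → (Retreat, A_PING)
  (Recover, SIG_LOW) → (Retreat, A_PING)
event = SIG_NEAR selects (Recover, A_GRAB)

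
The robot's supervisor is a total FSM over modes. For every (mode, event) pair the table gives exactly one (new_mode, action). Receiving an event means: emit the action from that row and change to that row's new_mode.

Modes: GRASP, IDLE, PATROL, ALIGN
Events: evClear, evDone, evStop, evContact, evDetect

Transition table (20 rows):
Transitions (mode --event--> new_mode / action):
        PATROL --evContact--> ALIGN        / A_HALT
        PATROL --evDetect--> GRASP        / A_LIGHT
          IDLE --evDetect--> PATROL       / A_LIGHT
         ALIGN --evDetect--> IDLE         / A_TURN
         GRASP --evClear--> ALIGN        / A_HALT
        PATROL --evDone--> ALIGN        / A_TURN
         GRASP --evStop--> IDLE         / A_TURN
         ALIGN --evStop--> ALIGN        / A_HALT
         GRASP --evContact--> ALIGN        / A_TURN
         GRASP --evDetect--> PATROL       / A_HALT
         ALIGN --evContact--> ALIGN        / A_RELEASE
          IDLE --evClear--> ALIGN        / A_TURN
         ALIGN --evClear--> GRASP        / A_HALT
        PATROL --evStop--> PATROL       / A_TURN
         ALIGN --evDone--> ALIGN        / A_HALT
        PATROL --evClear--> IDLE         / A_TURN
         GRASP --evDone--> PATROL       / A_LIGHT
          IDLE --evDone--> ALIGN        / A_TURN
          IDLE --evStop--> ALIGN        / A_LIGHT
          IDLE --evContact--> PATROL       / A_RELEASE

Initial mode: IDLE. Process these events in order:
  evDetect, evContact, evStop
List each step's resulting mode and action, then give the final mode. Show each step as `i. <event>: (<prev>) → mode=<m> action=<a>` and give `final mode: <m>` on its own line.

final mode: ALIGN

1. evDetect: (IDLE) → mode=PATROL action=A_LIGHT
2. evContact: (PATROL) → mode=ALIGN action=A_HALT
3. evStop: (ALIGN) → mode=ALIGN action=A_HALT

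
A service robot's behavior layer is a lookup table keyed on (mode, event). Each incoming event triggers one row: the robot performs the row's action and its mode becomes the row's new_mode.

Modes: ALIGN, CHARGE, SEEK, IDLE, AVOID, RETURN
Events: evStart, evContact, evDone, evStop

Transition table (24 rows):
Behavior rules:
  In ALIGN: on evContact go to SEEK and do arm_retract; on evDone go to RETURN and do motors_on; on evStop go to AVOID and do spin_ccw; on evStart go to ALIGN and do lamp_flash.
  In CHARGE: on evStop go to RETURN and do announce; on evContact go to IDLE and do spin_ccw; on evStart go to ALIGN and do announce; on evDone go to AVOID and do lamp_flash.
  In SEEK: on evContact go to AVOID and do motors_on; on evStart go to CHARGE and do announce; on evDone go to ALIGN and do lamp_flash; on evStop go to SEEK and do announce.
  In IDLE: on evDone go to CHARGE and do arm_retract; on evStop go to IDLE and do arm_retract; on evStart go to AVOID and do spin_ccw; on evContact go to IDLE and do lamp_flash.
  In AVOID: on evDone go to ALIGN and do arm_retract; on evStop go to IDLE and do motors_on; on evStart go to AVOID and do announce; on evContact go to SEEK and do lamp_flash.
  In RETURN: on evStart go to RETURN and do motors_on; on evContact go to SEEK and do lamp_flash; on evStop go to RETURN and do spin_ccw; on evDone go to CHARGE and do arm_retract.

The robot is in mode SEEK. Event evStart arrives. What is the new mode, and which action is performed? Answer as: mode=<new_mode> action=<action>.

current mode = SEEK; filter table to that mode:
  (SEEK, evContact) → (AVOID, motors_on)
  (SEEK, evStart) → (CHARGE, announce)  ← event matches
  (SEEK, evDone) → (ALIGN, lamp_flash)
  (SEEK, evStop) → (SEEK, announce)
event = evStart selects (CHARGE, announce)

mode=CHARGE action=announce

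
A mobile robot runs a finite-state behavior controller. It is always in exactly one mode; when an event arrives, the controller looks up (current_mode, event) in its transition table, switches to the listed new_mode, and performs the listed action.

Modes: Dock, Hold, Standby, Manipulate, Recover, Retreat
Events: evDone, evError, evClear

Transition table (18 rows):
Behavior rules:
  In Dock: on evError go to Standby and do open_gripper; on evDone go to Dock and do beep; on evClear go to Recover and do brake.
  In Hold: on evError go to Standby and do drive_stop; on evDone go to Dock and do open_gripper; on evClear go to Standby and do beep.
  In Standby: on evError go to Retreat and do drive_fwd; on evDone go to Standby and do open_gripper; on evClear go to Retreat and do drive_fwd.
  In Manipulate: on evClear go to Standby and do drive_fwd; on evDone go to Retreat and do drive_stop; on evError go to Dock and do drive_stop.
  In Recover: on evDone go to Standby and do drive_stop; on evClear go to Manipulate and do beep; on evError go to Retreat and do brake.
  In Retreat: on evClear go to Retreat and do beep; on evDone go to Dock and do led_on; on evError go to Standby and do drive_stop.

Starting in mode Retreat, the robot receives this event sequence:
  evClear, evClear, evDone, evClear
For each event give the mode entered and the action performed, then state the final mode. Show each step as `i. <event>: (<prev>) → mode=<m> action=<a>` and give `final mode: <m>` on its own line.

final mode: Recover

1. evClear: (Retreat) → mode=Retreat action=beep
2. evClear: (Retreat) → mode=Retreat action=beep
3. evDone: (Retreat) → mode=Dock action=led_on
4. evClear: (Dock) → mode=Recover action=brake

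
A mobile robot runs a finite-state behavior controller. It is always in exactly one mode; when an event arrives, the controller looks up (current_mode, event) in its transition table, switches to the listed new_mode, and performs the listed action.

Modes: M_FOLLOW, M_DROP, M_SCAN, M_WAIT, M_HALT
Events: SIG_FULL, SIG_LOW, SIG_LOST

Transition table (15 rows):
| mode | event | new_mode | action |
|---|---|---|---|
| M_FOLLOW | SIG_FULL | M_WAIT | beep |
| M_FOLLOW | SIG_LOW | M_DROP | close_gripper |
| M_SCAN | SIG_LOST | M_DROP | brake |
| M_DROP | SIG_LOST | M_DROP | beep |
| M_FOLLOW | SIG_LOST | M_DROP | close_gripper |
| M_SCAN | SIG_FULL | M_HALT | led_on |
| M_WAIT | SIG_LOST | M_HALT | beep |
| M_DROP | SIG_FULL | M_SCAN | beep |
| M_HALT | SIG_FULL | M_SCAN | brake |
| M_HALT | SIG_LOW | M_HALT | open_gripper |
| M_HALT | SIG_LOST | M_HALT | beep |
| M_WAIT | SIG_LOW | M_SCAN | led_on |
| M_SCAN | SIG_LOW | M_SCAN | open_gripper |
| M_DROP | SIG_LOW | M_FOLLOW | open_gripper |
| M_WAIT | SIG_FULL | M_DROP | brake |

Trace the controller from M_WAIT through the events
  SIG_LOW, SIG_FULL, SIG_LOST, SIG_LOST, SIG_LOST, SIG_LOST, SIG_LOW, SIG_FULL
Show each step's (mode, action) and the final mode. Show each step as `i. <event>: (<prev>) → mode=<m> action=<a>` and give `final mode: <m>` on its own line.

final mode: M_SCAN

1. SIG_LOW: (M_WAIT) → mode=M_SCAN action=led_on
2. SIG_FULL: (M_SCAN) → mode=M_HALT action=led_on
3. SIG_LOST: (M_HALT) → mode=M_HALT action=beep
4. SIG_LOST: (M_HALT) → mode=M_HALT action=beep
5. SIG_LOST: (M_HALT) → mode=M_HALT action=beep
6. SIG_LOST: (M_HALT) → mode=M_HALT action=beep
7. SIG_LOW: (M_HALT) → mode=M_HALT action=open_gripper
8. SIG_FULL: (M_HALT) → mode=M_SCAN action=brake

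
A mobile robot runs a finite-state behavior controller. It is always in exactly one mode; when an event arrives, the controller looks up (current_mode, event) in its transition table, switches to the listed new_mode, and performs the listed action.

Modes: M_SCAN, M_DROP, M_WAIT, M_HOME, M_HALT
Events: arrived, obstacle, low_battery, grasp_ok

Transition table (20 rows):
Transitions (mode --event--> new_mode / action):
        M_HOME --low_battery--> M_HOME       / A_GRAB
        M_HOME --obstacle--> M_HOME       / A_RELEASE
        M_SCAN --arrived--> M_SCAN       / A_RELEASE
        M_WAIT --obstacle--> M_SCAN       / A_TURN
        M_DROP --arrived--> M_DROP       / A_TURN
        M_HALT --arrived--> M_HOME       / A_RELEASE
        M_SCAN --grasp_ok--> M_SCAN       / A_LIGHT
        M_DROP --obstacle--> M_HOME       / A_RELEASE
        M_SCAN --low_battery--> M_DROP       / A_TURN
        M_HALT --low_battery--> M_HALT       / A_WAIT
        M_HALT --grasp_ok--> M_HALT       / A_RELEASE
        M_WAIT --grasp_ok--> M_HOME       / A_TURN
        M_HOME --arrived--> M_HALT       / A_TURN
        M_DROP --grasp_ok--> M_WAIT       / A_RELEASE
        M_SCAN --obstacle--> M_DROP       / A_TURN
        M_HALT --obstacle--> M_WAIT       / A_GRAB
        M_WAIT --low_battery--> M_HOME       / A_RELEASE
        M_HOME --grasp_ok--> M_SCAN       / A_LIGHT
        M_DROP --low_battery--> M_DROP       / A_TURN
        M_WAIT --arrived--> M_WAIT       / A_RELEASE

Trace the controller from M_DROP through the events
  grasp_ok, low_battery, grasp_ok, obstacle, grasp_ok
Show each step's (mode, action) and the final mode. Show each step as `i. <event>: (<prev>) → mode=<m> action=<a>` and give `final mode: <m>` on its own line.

1. grasp_ok: (M_DROP) → mode=M_WAIT action=A_RELEASE
2. low_battery: (M_WAIT) → mode=M_HOME action=A_RELEASE
3. grasp_ok: (M_HOME) → mode=M_SCAN action=A_LIGHT
4. obstacle: (M_SCAN) → mode=M_DROP action=A_TURN
5. grasp_ok: (M_DROP) → mode=M_WAIT action=A_RELEASE

final mode: M_WAIT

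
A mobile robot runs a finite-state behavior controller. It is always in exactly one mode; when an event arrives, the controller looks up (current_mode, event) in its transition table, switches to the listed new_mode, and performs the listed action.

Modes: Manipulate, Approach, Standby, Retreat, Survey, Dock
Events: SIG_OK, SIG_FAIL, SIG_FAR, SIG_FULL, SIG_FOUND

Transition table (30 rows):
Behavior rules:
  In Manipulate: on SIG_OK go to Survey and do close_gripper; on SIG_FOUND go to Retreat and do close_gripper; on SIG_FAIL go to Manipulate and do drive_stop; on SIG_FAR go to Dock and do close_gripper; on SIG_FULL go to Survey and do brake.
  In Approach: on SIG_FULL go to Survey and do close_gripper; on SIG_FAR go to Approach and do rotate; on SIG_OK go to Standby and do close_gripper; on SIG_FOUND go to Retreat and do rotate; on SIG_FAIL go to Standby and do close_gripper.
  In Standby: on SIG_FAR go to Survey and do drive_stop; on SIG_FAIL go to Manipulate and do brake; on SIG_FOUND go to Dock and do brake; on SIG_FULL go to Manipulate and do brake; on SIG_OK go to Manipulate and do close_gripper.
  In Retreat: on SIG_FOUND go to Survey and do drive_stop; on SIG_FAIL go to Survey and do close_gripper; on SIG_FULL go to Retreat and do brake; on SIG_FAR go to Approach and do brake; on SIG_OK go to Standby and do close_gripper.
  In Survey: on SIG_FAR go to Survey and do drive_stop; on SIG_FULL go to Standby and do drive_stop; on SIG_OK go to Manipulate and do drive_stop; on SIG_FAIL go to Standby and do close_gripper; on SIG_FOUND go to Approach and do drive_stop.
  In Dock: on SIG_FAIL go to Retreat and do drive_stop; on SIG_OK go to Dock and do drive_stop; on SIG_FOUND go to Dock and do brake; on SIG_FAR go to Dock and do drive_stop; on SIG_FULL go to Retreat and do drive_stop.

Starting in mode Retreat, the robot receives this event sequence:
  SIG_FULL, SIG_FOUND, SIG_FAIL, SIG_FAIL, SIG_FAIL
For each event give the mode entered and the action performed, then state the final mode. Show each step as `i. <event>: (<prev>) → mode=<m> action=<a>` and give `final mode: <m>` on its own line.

final mode: Manipulate

1. SIG_FULL: (Retreat) → mode=Retreat action=brake
2. SIG_FOUND: (Retreat) → mode=Survey action=drive_stop
3. SIG_FAIL: (Survey) → mode=Standby action=close_gripper
4. SIG_FAIL: (Standby) → mode=Manipulate action=brake
5. SIG_FAIL: (Manipulate) → mode=Manipulate action=drive_stop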